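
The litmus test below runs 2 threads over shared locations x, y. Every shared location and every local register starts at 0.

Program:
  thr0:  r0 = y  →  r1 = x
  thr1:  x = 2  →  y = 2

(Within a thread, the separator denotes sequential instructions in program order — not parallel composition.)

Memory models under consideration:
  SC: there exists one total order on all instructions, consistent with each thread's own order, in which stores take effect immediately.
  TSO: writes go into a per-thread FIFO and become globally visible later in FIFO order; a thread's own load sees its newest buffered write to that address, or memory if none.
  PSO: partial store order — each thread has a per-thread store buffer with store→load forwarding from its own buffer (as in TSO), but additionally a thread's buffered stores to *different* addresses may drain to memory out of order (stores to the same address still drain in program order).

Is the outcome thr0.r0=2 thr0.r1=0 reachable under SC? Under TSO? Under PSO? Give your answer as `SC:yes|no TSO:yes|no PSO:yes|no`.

outcome vector order: (thr0.r0,thr0.r1)
SC: 3 outcomes — {0/0; 0/2; 2/2}
TSO: 3 outcomes — {0/0; 0/2; 2/2}
PSO: 4 outcomes — {0/0; 0/2; 2/0; 2/2}
target 2/0 ∈ {PSO}

SC:no TSO:no PSO:yes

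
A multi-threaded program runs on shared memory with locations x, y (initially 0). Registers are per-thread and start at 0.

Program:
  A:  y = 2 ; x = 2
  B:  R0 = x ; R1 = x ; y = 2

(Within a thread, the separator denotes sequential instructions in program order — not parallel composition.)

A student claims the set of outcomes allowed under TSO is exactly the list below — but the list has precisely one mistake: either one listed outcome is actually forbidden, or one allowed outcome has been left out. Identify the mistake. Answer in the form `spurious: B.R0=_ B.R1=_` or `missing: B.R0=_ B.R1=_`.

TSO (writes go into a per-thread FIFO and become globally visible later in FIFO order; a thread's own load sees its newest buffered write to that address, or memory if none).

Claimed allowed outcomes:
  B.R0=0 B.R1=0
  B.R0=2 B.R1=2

missing: B.R0=0 B.R1=2

outcome vector order: (B.R0,B.R1)
TSO: 3 outcomes — {(0,0), (0,2), (2,2)}
TSO∖claimed = {(0,2)}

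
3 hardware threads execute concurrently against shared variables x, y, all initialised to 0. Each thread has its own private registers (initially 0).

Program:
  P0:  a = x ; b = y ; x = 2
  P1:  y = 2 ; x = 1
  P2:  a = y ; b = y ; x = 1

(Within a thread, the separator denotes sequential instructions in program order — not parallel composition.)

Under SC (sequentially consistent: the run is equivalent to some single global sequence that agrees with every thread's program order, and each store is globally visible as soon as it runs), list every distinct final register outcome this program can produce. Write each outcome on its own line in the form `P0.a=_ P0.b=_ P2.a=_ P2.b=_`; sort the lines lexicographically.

P0.a=0 P0.b=0 P2.a=0 P2.b=0
P0.a=0 P0.b=0 P2.a=0 P2.b=2
P0.a=0 P0.b=0 P2.a=2 P2.b=2
P0.a=0 P0.b=2 P2.a=0 P2.b=0
P0.a=0 P0.b=2 P2.a=0 P2.b=2
P0.a=0 P0.b=2 P2.a=2 P2.b=2
P0.a=1 P0.b=0 P2.a=0 P2.b=0
P0.a=1 P0.b=2 P2.a=0 P2.b=0
P0.a=1 P0.b=2 P2.a=0 P2.b=2
P0.a=1 P0.b=2 P2.a=2 P2.b=2

outcome vector order: (P0.a,P0.b,P2.a,P2.b)
|SC outcomes| = 10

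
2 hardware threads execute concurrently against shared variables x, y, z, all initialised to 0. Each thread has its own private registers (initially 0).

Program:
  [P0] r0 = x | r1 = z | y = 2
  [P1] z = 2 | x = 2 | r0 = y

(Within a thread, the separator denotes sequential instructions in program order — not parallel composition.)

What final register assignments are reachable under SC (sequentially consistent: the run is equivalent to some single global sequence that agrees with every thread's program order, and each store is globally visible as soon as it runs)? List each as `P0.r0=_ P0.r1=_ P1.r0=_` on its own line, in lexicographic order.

P0.r0=0 P0.r1=0 P1.r0=0
P0.r0=0 P0.r1=0 P1.r0=2
P0.r0=0 P0.r1=2 P1.r0=0
P0.r0=0 P0.r1=2 P1.r0=2
P0.r0=2 P0.r1=2 P1.r0=0
P0.r0=2 P0.r1=2 P1.r0=2

outcome vector order: (P0.r0,P0.r1,P1.r0)
|SC outcomes| = 6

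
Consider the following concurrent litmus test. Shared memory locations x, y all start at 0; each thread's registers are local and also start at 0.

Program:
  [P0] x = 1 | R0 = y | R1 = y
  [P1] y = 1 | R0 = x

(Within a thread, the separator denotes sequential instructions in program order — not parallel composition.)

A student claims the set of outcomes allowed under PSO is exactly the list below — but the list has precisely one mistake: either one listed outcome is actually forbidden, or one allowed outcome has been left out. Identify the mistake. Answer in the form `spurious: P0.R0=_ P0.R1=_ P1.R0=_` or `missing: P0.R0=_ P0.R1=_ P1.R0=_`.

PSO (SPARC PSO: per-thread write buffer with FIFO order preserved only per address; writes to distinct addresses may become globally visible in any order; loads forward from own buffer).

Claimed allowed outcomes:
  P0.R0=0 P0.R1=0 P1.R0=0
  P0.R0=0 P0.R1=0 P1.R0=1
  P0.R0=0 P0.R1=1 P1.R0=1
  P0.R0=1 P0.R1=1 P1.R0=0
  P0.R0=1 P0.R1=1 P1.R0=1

missing: P0.R0=0 P0.R1=1 P1.R0=0

outcome vector order: (P0.R0,P0.R1,P1.R0)
under PSO → <0 0 0>, <0 0 1>, <0 1 0>, <0 1 1>, <1 1 0>, <1 1 1>
PSO∖claimed = {<0 1 0>}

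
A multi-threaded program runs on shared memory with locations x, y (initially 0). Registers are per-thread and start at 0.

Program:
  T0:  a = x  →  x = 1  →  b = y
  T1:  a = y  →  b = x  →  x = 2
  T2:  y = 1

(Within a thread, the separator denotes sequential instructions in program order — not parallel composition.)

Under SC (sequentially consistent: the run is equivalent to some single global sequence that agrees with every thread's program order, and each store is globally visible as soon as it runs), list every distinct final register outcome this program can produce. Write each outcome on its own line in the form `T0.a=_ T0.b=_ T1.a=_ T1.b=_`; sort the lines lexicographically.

T0.a=0 T0.b=0 T1.a=0 T1.b=0
T0.a=0 T0.b=0 T1.a=0 T1.b=1
T0.a=0 T0.b=0 T1.a=1 T1.b=1
T0.a=0 T0.b=1 T1.a=0 T1.b=0
T0.a=0 T0.b=1 T1.a=0 T1.b=1
T0.a=0 T0.b=1 T1.a=1 T1.b=0
T0.a=0 T0.b=1 T1.a=1 T1.b=1
T0.a=2 T0.b=0 T1.a=0 T1.b=0
T0.a=2 T0.b=1 T1.a=0 T1.b=0
T0.a=2 T0.b=1 T1.a=1 T1.b=0

outcome vector order: (T0.a,T0.b,T1.a,T1.b)
|SC outcomes| = 10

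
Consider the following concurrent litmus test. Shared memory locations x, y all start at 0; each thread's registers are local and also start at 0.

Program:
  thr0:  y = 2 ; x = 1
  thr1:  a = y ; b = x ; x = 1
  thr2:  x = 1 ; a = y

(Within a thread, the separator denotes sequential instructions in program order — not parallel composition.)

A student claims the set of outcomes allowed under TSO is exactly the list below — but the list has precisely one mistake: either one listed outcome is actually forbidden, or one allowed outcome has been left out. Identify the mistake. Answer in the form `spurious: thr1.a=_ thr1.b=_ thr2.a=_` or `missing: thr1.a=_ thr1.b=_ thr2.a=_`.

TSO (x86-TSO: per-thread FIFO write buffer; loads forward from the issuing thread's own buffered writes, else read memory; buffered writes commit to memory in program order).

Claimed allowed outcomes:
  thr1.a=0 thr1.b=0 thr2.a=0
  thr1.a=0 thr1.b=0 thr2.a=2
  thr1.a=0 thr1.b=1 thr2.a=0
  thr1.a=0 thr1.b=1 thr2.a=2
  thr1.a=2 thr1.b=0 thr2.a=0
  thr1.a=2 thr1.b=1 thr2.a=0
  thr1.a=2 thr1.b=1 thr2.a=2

missing: thr1.a=2 thr1.b=0 thr2.a=2

outcome vector order: (thr1.a,thr1.b,thr2.a)
TSO: 8 outcomes — {000; 002; 010; 012; 200; 202; 210; 212}
TSO∖claimed = {202}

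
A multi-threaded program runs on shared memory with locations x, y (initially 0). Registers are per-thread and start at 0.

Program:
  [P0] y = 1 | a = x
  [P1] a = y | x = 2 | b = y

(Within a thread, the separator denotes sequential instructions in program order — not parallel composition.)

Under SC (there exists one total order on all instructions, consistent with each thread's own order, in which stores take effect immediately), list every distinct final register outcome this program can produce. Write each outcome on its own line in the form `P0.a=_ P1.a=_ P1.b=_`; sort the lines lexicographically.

outcome vector order: (P0.a,P1.a,P1.b)
|SC outcomes| = 5

P0.a=0 P1.a=0 P1.b=1
P0.a=0 P1.a=1 P1.b=1
P0.a=2 P1.a=0 P1.b=0
P0.a=2 P1.a=0 P1.b=1
P0.a=2 P1.a=1 P1.b=1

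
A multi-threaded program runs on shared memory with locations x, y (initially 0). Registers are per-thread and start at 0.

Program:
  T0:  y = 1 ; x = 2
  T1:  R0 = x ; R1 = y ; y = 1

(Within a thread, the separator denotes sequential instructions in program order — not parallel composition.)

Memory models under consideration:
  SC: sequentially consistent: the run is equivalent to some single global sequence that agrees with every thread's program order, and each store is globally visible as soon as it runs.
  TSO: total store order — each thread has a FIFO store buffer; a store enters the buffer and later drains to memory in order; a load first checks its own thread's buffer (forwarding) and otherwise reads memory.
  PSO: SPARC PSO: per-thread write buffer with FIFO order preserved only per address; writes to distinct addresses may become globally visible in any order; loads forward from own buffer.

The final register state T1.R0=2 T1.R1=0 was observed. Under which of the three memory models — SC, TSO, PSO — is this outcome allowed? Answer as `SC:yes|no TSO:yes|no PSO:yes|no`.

SC:no TSO:no PSO:yes

outcome vector order: (T1.R0,T1.R1)
[SC] allowed = {(0,0); (0,1); (2,1)}
[TSO] allowed = {(0,0); (0,1); (2,1)}
[PSO] allowed = {(0,0); (0,1); (2,0); (2,1)}
target (2,0) ∈ {PSO}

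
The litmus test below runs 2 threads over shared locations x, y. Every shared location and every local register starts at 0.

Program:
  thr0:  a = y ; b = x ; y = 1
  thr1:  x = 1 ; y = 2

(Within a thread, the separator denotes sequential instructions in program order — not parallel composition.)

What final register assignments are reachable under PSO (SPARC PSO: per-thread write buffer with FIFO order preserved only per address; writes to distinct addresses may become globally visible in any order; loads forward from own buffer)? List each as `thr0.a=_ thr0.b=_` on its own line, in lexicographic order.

outcome vector order: (thr0.a,thr0.b)
|PSO outcomes| = 4

thr0.a=0 thr0.b=0
thr0.a=0 thr0.b=1
thr0.a=2 thr0.b=0
thr0.a=2 thr0.b=1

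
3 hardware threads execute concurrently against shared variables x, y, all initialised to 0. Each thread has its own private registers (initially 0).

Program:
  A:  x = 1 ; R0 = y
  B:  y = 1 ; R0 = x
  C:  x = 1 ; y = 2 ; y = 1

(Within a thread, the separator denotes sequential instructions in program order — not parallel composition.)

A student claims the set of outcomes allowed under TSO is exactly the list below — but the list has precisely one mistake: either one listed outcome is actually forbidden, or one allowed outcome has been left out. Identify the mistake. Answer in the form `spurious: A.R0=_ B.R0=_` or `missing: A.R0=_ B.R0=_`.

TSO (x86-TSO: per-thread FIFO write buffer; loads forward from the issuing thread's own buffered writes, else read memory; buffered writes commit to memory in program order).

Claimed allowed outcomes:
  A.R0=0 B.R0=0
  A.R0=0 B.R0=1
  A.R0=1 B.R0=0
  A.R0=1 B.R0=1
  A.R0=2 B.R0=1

outcome vector order: (A.R0,B.R0)
TSO (6): 00; 01; 10; 11; 20; 21
TSO∖claimed = {20}

missing: A.R0=2 B.R0=0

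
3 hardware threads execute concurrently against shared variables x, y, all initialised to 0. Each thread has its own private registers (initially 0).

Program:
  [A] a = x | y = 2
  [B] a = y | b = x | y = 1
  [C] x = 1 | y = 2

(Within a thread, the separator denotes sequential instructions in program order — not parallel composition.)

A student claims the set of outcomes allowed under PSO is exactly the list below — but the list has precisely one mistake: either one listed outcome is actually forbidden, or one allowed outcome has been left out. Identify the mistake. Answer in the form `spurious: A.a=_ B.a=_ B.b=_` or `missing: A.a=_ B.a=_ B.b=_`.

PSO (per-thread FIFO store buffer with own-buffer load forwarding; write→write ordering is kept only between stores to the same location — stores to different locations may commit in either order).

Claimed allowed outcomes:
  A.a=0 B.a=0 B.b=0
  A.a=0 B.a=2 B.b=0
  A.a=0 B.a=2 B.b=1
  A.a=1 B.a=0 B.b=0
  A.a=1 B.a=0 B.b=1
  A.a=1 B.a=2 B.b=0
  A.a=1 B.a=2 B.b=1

missing: A.a=0 B.a=0 B.b=1

outcome vector order: (A.a,B.a,B.b)
PSO: 8 outcomes — {<0 0 0>, <0 0 1>, <0 2 0>, <0 2 1>, <1 0 0>, <1 0 1>, <1 2 0>, <1 2 1>}
PSO∖claimed = {<0 0 1>}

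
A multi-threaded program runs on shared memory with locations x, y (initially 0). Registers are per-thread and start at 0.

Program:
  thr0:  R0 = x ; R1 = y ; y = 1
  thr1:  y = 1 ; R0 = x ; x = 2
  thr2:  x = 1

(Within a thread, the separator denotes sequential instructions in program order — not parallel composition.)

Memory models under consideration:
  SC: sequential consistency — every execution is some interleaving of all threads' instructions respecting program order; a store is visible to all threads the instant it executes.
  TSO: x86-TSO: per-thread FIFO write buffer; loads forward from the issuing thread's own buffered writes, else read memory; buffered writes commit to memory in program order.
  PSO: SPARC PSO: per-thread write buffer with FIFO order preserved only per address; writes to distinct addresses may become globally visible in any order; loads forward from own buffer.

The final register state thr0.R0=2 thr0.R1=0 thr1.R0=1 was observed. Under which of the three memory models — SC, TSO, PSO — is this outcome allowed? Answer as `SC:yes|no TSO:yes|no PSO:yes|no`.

outcome vector order: (thr0.R0,thr0.R1,thr1.R0)
[SC] allowed = {(0,0,0) (0,0,1) (0,1,0) (0,1,1) (1,0,1) (1,1,0) (1,1,1) (2,1,0) (2,1,1)}
[TSO] allowed = {(0,0,0) (0,0,1) (0,1,0) (0,1,1) (1,0,0) (1,0,1) (1,1,0) (1,1,1) (2,1,0) (2,1,1)}
[PSO] allowed = {(0,0,0) (0,0,1) (0,1,0) (0,1,1) (1,0,0) (1,0,1) (1,1,0) (1,1,1) (2,0,0) (2,0,1) (2,1,0) (2,1,1)}
target (2,0,1) ∈ {PSO}

SC:no TSO:no PSO:yes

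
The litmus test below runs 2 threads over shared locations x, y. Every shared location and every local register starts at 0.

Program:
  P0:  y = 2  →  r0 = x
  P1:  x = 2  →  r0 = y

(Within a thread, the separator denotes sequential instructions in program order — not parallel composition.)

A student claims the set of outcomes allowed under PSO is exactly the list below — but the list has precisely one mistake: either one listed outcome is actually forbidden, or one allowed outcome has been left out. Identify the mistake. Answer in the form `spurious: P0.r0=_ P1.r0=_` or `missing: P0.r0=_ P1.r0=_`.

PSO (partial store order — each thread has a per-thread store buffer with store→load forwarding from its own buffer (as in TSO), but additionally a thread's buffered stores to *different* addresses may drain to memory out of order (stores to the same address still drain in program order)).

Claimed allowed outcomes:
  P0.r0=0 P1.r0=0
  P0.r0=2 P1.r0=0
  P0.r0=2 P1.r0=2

outcome vector order: (P0.r0,P1.r0)
PSO (4): <0 0>, <0 2>, <2 0>, <2 2>
PSO∖claimed = {<0 2>}

missing: P0.r0=0 P1.r0=2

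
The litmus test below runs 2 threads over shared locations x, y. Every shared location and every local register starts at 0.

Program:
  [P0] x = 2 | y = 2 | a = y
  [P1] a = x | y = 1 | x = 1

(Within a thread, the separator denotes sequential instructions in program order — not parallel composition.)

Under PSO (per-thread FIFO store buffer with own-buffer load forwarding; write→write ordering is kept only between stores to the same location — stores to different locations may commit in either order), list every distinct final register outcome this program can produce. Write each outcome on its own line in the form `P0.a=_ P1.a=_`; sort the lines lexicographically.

outcome vector order: (P0.a,P1.a)
|PSO outcomes| = 4

P0.a=1 P1.a=0
P0.a=1 P1.a=2
P0.a=2 P1.a=0
P0.a=2 P1.a=2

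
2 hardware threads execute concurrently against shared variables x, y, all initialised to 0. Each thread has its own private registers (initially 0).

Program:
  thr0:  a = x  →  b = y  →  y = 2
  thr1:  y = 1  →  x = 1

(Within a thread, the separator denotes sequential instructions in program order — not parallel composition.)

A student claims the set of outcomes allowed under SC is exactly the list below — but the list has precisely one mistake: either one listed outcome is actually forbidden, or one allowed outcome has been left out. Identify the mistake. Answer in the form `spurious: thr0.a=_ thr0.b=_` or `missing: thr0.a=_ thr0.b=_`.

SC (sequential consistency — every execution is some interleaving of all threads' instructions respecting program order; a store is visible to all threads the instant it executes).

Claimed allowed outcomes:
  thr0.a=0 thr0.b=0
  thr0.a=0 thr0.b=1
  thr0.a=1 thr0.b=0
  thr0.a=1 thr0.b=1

outcome vector order: (thr0.a,thr0.b)
SC (3): <0 0>; <0 1>; <1 1>
claimed∖SC = {<1 0>}

spurious: thr0.a=1 thr0.b=0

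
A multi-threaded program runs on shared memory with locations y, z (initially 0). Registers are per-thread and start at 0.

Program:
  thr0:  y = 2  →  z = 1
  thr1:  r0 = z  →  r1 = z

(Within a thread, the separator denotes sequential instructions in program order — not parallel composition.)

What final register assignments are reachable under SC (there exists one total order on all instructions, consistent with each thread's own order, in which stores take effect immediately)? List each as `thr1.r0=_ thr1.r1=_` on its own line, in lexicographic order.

outcome vector order: (thr1.r0,thr1.r1)
|SC outcomes| = 3

thr1.r0=0 thr1.r1=0
thr1.r0=0 thr1.r1=1
thr1.r0=1 thr1.r1=1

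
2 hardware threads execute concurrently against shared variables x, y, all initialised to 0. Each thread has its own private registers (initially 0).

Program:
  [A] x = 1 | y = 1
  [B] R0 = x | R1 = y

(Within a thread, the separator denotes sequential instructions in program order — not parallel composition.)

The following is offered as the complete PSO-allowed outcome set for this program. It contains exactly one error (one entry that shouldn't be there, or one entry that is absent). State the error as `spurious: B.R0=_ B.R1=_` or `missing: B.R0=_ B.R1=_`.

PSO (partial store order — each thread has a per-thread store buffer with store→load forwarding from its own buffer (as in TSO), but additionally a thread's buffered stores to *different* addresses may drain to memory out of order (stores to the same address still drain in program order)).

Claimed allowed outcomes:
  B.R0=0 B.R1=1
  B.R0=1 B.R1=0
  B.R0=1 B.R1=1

outcome vector order: (B.R0,B.R1)
[PSO] allowed = {<0 0> <0 1> <1 0> <1 1>}
PSO∖claimed = {<0 0>}

missing: B.R0=0 B.R1=0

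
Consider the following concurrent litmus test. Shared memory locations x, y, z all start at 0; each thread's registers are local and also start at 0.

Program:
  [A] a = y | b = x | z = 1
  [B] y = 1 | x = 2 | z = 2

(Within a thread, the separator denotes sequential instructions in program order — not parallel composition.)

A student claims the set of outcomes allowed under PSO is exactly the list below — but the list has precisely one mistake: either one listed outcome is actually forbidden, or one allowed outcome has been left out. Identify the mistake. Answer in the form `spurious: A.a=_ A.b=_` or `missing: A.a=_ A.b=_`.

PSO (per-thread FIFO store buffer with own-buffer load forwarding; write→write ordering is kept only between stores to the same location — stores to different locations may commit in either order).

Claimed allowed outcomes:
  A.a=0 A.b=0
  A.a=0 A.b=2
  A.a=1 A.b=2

outcome vector order: (A.a,A.b)
PSO: 4 outcomes — {(0,0) (0,2) (1,0) (1,2)}
PSO∖claimed = {(1,0)}

missing: A.a=1 A.b=0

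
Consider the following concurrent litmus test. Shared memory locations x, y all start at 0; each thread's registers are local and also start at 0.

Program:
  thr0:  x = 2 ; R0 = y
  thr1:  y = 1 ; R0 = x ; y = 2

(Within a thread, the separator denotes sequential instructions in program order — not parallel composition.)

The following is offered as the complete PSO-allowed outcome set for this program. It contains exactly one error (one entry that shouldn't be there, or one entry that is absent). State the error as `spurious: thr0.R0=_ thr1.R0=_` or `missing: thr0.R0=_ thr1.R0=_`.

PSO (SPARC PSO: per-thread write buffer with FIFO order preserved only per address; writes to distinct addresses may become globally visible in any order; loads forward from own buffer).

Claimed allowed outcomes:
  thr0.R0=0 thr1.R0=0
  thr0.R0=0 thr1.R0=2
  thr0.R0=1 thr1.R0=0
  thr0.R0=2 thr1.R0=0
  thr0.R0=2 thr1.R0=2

outcome vector order: (thr0.R0,thr1.R0)
[PSO] allowed = {<0 0>, <0 2>, <1 0>, <1 2>, <2 0>, <2 2>}
PSO∖claimed = {<1 2>}

missing: thr0.R0=1 thr1.R0=2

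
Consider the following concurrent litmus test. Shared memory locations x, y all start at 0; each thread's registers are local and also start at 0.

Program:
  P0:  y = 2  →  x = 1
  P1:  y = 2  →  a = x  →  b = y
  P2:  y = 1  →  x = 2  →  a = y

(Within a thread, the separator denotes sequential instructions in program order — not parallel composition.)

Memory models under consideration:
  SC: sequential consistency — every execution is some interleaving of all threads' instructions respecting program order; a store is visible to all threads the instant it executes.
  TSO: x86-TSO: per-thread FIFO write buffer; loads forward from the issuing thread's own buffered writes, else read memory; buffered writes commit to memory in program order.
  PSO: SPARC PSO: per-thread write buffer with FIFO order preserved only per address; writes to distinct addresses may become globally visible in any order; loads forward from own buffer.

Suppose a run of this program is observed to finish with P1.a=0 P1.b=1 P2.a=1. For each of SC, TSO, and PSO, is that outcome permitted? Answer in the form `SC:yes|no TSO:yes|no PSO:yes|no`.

SC:yes TSO:yes PSO:yes

outcome vector order: (P1.a,P1.b,P2.a)
SC: 11 outcomes — {0/1/1 0/1/2 0/2/1 0/2/2 1/1/1 1/2/1 1/2/2 2/1/1 2/1/2 2/2/1 2/2/2}
TSO: 11 outcomes — {0/1/1 0/1/2 0/2/1 0/2/2 1/1/1 1/2/1 1/2/2 2/1/1 2/1/2 2/2/1 2/2/2}
PSO: 12 outcomes — {0/1/1 0/1/2 0/2/1 0/2/2 1/1/1 1/1/2 1/2/1 1/2/2 2/1/1 2/1/2 2/2/1 2/2/2}
target 0/1/1 ∈ {SC,TSO,PSO}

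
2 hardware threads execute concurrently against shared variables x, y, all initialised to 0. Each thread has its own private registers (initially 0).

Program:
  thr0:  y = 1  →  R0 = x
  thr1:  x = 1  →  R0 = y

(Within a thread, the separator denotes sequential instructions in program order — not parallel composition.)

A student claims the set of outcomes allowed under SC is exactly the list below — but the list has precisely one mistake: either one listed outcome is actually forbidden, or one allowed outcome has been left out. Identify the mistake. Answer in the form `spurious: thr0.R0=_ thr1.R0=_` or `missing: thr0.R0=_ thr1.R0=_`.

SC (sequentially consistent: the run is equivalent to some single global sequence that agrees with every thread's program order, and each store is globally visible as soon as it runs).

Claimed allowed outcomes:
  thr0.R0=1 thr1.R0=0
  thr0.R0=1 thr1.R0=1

outcome vector order: (thr0.R0,thr1.R0)
SC (3): 0/1, 1/0, 1/1
SC∖claimed = {0/1}

missing: thr0.R0=0 thr1.R0=1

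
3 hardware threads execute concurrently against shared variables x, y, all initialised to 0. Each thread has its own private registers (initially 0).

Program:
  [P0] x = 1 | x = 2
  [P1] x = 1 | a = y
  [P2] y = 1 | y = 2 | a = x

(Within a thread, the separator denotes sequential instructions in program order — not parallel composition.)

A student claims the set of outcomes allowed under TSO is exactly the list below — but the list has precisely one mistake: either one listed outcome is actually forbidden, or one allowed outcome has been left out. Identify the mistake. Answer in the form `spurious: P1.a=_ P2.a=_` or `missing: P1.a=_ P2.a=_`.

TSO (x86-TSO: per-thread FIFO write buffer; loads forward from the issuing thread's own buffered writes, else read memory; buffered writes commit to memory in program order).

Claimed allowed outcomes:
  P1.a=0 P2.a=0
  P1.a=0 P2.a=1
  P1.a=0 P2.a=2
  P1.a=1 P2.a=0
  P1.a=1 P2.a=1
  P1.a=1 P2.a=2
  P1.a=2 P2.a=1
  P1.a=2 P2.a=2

missing: P1.a=2 P2.a=0

outcome vector order: (P1.a,P2.a)
[TSO] allowed = {0/0, 0/1, 0/2, 1/0, 1/1, 1/2, 2/0, 2/1, 2/2}
TSO∖claimed = {2/0}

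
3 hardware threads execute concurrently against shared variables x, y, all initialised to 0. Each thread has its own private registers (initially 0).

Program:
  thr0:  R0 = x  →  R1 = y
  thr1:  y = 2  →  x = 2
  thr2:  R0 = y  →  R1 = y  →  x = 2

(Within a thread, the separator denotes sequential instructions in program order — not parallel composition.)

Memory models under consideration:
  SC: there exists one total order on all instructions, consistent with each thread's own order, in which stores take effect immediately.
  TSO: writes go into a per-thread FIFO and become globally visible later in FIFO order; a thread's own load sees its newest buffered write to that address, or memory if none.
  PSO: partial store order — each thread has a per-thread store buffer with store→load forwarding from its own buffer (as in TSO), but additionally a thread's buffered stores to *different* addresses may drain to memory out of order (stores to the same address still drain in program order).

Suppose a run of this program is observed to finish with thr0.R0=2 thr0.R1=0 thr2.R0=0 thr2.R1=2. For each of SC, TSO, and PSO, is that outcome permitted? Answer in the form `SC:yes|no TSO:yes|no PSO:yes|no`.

outcome vector order: (thr0.R0,thr0.R1,thr2.R0,thr2.R1)
SC (10): 0/0/0/0, 0/0/0/2, 0/0/2/2, 0/2/0/0, 0/2/0/2, 0/2/2/2, 2/0/0/0, 2/2/0/0, 2/2/0/2, 2/2/2/2
TSO (10): 0/0/0/0, 0/0/0/2, 0/0/2/2, 0/2/0/0, 0/2/0/2, 0/2/2/2, 2/0/0/0, 2/2/0/0, 2/2/0/2, 2/2/2/2
PSO (12): 0/0/0/0, 0/0/0/2, 0/0/2/2, 0/2/0/0, 0/2/0/2, 0/2/2/2, 2/0/0/0, 2/0/0/2, 2/0/2/2, 2/2/0/0, 2/2/0/2, 2/2/2/2
target 2/0/0/2 ∈ {PSO}

SC:no TSO:no PSO:yes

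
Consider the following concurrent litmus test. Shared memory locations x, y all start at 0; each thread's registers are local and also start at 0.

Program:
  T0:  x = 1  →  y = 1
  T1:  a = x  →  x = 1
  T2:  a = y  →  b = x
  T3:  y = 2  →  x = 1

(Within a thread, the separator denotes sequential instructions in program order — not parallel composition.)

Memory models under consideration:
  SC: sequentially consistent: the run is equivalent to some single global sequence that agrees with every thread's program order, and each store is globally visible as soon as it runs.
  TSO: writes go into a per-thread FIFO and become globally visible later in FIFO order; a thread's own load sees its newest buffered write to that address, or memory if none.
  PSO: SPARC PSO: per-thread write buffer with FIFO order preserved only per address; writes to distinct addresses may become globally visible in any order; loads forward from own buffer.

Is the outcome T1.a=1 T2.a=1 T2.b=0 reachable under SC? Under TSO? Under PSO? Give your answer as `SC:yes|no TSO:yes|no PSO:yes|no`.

outcome vector order: (T1.a,T2.a,T2.b)
under SC → 0/0/0 0/0/1 0/1/1 0/2/0 0/2/1 1/0/0 1/0/1 1/1/1 1/2/0 1/2/1
under TSO → 0/0/0 0/0/1 0/1/1 0/2/0 0/2/1 1/0/0 1/0/1 1/1/1 1/2/0 1/2/1
under PSO → 0/0/0 0/0/1 0/1/0 0/1/1 0/2/0 0/2/1 1/0/0 1/0/1 1/1/0 1/1/1 1/2/0 1/2/1
target 1/1/0 ∈ {PSO}

SC:no TSO:no PSO:yes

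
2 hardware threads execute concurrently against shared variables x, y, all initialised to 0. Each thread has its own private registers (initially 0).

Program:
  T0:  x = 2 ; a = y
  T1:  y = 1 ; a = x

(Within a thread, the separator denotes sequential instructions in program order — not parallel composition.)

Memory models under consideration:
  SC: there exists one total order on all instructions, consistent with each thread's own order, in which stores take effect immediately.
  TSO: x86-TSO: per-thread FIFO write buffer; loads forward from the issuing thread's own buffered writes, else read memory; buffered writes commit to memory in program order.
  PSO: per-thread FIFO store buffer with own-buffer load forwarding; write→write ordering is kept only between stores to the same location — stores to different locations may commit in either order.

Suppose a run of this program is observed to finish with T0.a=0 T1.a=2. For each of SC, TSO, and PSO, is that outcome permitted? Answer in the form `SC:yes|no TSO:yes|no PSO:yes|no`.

SC:yes TSO:yes PSO:yes

outcome vector order: (T0.a,T1.a)
under SC → 0/2, 1/0, 1/2
under TSO → 0/0, 0/2, 1/0, 1/2
under PSO → 0/0, 0/2, 1/0, 1/2
target 0/2 ∈ {SC,TSO,PSO}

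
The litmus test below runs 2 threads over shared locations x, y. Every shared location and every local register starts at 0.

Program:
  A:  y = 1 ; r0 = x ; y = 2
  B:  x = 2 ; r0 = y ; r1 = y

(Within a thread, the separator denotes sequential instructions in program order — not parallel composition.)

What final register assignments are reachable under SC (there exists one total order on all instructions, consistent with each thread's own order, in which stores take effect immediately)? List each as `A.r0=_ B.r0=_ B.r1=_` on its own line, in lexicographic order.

A.r0=0 B.r0=1 B.r1=1
A.r0=0 B.r0=1 B.r1=2
A.r0=0 B.r0=2 B.r1=2
A.r0=2 B.r0=0 B.r1=0
A.r0=2 B.r0=0 B.r1=1
A.r0=2 B.r0=0 B.r1=2
A.r0=2 B.r0=1 B.r1=1
A.r0=2 B.r0=1 B.r1=2
A.r0=2 B.r0=2 B.r1=2

outcome vector order: (A.r0,B.r0,B.r1)
|SC outcomes| = 9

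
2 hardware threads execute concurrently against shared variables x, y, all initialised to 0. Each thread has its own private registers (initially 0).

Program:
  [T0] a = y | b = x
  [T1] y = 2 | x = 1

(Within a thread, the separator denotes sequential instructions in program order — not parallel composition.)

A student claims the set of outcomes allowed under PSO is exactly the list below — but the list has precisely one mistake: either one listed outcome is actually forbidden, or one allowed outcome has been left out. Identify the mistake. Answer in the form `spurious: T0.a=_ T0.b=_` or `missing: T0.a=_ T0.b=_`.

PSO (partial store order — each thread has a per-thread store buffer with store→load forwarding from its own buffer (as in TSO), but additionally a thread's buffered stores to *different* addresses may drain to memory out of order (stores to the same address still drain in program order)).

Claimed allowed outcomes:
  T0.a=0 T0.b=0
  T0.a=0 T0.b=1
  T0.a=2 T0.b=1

outcome vector order: (T0.a,T0.b)
under PSO → (0,0) (0,1) (2,0) (2,1)
PSO∖claimed = {(2,0)}

missing: T0.a=2 T0.b=0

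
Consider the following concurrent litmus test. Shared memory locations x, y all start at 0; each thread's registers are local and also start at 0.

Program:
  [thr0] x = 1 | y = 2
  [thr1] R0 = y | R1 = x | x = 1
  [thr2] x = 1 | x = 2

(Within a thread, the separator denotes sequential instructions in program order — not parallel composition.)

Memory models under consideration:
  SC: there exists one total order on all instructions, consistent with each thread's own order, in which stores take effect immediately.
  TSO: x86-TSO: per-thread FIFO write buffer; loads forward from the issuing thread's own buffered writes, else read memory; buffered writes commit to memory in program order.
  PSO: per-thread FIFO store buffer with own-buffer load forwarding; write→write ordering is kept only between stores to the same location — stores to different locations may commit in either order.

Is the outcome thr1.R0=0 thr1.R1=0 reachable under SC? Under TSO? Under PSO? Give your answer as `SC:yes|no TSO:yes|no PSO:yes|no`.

SC:yes TSO:yes PSO:yes

outcome vector order: (thr1.R0,thr1.R1)
[SC] allowed = {<0 0>, <0 1>, <0 2>, <2 1>, <2 2>}
[TSO] allowed = {<0 0>, <0 1>, <0 2>, <2 1>, <2 2>}
[PSO] allowed = {<0 0>, <0 1>, <0 2>, <2 0>, <2 1>, <2 2>}
target <0 0> ∈ {SC,TSO,PSO}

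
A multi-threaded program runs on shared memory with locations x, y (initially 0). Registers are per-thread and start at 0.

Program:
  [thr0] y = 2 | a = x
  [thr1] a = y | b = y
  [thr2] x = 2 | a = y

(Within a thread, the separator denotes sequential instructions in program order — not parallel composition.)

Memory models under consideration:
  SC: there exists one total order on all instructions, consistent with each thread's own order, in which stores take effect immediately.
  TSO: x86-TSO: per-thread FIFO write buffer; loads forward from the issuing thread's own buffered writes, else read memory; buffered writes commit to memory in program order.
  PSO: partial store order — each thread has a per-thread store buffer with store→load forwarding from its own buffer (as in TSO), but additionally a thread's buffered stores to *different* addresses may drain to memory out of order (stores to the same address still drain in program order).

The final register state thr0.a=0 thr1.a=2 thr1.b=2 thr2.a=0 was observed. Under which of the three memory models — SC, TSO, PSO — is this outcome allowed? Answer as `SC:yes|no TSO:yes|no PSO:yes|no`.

SC:no TSO:yes PSO:yes

outcome vector order: (thr0.a,thr1.a,thr1.b,thr2.a)
SC (9): 0/0/0/2 0/0/2/2 0/2/2/2 2/0/0/0 2/0/0/2 2/0/2/0 2/0/2/2 2/2/2/0 2/2/2/2
TSO (12): 0/0/0/0 0/0/0/2 0/0/2/0 0/0/2/2 0/2/2/0 0/2/2/2 2/0/0/0 2/0/0/2 2/0/2/0 2/0/2/2 2/2/2/0 2/2/2/2
PSO (12): 0/0/0/0 0/0/0/2 0/0/2/0 0/0/2/2 0/2/2/0 0/2/2/2 2/0/0/0 2/0/0/2 2/0/2/0 2/0/2/2 2/2/2/0 2/2/2/2
target 0/2/2/0 ∈ {TSO,PSO}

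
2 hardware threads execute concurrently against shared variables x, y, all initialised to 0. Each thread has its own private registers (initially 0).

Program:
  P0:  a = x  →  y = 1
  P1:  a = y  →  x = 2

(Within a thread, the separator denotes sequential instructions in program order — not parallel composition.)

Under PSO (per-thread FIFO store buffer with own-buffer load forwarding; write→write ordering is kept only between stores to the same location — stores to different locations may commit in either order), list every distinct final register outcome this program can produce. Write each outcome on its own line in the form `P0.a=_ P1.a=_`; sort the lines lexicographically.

outcome vector order: (P0.a,P1.a)
|PSO outcomes| = 3

P0.a=0 P1.a=0
P0.a=0 P1.a=1
P0.a=2 P1.a=0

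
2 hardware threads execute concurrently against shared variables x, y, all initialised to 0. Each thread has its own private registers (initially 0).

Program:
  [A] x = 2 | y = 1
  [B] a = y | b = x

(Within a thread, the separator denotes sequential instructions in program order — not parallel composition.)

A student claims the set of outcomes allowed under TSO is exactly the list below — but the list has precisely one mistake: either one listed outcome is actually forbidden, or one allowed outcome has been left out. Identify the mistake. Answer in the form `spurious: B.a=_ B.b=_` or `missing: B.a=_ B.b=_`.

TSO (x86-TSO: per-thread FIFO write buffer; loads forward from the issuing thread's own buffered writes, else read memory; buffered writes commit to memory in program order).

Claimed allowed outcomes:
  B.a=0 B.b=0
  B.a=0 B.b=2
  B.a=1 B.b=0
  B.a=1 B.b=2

spurious: B.a=1 B.b=0

outcome vector order: (B.a,B.b)
TSO (3): (0,0) (0,2) (1,2)
claimed∖TSO = {(1,0)}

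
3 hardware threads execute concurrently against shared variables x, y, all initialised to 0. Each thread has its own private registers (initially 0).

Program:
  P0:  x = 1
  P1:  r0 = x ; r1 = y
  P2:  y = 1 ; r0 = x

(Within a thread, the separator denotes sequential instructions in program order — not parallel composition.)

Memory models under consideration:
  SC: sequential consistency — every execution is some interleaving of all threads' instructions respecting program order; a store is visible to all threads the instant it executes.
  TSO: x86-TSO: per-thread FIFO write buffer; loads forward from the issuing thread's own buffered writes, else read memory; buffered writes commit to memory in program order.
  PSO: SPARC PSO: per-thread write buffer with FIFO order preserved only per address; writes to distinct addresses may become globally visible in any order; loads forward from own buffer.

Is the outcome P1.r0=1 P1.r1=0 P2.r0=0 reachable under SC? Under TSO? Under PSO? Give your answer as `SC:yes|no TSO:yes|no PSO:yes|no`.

SC:no TSO:yes PSO:yes

outcome vector order: (P1.r0,P1.r1,P2.r0)
SC (7): 0/0/0; 0/0/1; 0/1/0; 0/1/1; 1/0/1; 1/1/0; 1/1/1
TSO (8): 0/0/0; 0/0/1; 0/1/0; 0/1/1; 1/0/0; 1/0/1; 1/1/0; 1/1/1
PSO (8): 0/0/0; 0/0/1; 0/1/0; 0/1/1; 1/0/0; 1/0/1; 1/1/0; 1/1/1
target 1/0/0 ∈ {TSO,PSO}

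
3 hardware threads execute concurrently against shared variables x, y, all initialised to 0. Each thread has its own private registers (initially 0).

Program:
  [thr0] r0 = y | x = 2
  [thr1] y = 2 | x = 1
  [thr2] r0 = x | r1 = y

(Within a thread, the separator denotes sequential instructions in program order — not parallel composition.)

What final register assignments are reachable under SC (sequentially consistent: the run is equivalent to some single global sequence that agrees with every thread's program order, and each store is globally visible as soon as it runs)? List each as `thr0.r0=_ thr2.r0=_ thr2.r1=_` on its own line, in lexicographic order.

thr0.r0=0 thr2.r0=0 thr2.r1=0
thr0.r0=0 thr2.r0=0 thr2.r1=2
thr0.r0=0 thr2.r0=1 thr2.r1=2
thr0.r0=0 thr2.r0=2 thr2.r1=0
thr0.r0=0 thr2.r0=2 thr2.r1=2
thr0.r0=2 thr2.r0=0 thr2.r1=0
thr0.r0=2 thr2.r0=0 thr2.r1=2
thr0.r0=2 thr2.r0=1 thr2.r1=2
thr0.r0=2 thr2.r0=2 thr2.r1=2

outcome vector order: (thr0.r0,thr2.r0,thr2.r1)
|SC outcomes| = 9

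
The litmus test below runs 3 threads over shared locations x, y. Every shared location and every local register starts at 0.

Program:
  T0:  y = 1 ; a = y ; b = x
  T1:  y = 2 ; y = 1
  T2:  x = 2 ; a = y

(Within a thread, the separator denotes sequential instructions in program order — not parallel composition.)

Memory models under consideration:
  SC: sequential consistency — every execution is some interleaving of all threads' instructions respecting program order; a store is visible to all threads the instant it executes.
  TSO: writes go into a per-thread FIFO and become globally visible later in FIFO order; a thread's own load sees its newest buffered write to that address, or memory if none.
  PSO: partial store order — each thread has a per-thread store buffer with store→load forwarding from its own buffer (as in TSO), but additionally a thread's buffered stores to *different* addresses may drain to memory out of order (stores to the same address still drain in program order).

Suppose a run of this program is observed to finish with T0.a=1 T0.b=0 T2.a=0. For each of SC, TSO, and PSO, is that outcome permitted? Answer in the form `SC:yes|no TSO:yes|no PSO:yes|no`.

SC:no TSO:yes PSO:yes

outcome vector order: (T0.a,T0.b,T2.a)
SC: 10 outcomes — {<1 0 1>, <1 0 2>, <1 2 0>, <1 2 1>, <1 2 2>, <2 0 1>, <2 0 2>, <2 2 0>, <2 2 1>, <2 2 2>}
TSO: 12 outcomes — {<1 0 0>, <1 0 1>, <1 0 2>, <1 2 0>, <1 2 1>, <1 2 2>, <2 0 0>, <2 0 1>, <2 0 2>, <2 2 0>, <2 2 1>, <2 2 2>}
PSO: 12 outcomes — {<1 0 0>, <1 0 1>, <1 0 2>, <1 2 0>, <1 2 1>, <1 2 2>, <2 0 0>, <2 0 1>, <2 0 2>, <2 2 0>, <2 2 1>, <2 2 2>}
target <1 0 0> ∈ {TSO,PSO}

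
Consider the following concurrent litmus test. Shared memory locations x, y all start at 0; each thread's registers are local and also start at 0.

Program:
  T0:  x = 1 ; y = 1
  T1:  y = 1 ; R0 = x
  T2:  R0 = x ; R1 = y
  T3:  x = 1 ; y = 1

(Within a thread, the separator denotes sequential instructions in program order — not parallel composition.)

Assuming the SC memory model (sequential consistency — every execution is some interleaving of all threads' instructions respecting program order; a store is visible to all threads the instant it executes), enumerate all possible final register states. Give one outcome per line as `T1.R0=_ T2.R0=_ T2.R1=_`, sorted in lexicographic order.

T1.R0=0 T2.R0=0 T2.R1=0
T1.R0=0 T2.R0=0 T2.R1=1
T1.R0=0 T2.R0=1 T2.R1=1
T1.R0=1 T2.R0=0 T2.R1=0
T1.R0=1 T2.R0=0 T2.R1=1
T1.R0=1 T2.R0=1 T2.R1=0
T1.R0=1 T2.R0=1 T2.R1=1

outcome vector order: (T1.R0,T2.R0,T2.R1)
|SC outcomes| = 7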